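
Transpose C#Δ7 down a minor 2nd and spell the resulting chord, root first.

A minor 2nd down from C# is B#, so the new chord is B# major seventh.
Root: B#
Major 3rd (3rd): D##
Perfect 5th (5th): F##
Major 7th (7th): A##

B# D## F## A##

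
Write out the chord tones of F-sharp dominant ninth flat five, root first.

Root F#, quality dominant ninth flat five:
F# — root
A# — major 3rd
C — diminished 5th
E — minor 7th
G# — major 9th

F# A# C E G#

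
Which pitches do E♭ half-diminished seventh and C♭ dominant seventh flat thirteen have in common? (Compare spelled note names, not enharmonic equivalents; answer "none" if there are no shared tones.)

E-flat  G-flat  B-double-flat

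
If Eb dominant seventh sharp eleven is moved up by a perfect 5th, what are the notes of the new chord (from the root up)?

B-flat  D  F  A-flat  E

A perfect 5th up from E-flat is B-flat, so the new chord is B-flat dominant seventh sharp eleven.
root → B-flat
3rd (major 3rd) → D
5th (perfect 5th) → F
7th (minor 7th) → A-flat
11th (augmented 11th) → E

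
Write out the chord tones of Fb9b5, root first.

Fb9b5: dominant ninth flat five on Fb.
Fb — root
Ab — major 3rd
Cbb — diminished 5th
Ebb — minor 7th
Gb — major 9th

Fb, Ab, Cbb, Ebb, Gb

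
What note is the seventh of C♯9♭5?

B

C♯9♭5 is built on C♯; its 7th is a minor 7th above the root.
A seventh above C uses the letter B, and the minor 7th above C♯ is B.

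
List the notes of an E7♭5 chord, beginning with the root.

Root E, quality dominant seventh flat five:
root → E
3rd (major 3rd) → G♯
5th (diminished 5th) → B♭
7th (minor 7th) → D

E, G♯, B♭, D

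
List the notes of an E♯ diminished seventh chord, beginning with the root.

E#  G#  B  D

Root E#, quality diminished seventh:
- root: E#
- minor 3rd: G#
- diminished 5th: B
- diminished 7th: D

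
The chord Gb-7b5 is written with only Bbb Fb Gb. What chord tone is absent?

The full Gb-7b5 chord is Gb, Bbb, Dbb, Fb.
Comparing with the voicing, the diminished 5th (5th) — Dbb — is absent.

Dbb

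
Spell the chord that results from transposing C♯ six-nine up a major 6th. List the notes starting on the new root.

A#, C##, E#, F##, B#

C# up a major 6th → A#. New chord: A# six-nine.
Root: A#
Major 3rd (3rd): C##
Perfect 5th (5th): E#
Major 6th (6th): F##
Major 9th (9th): B#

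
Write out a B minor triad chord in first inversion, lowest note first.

D F♯ B

In root position, B minor triad is B–D–F♯.
First inversion puts the third (D) in the bass.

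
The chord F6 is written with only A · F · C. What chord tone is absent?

D

The full F6 chord is F, A, C, D.
Comparing with the voicing, the major 6th (6th) — D — is absent.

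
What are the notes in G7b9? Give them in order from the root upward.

G7b9 is a dominant seventh flat nine built on G.
root → G
3rd (major 3rd) → B
5th (perfect 5th) → D
7th (minor 7th) → F
9th (minor 9th) → Ab

G  B  D  F  Ab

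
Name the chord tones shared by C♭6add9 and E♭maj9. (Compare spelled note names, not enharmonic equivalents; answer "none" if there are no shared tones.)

E♭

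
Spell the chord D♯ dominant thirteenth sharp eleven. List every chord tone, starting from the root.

D♯ F𝄪 A♯ C♯ E♯ G𝄪 B♯

D♯ dominant thirteenth sharp eleven: dominant thirteenth sharp eleven on D♯.
D♯ — root
F𝄪 — major 3rd
A♯ — perfect 5th
C♯ — minor 7th
E♯ — major 9th
G𝄪 — augmented 11th
B♯ — major 13th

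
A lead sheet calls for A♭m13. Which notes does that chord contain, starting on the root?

A♭m13 is a minor thirteenth built on Ab.
Root: Ab
Minor 3rd (3rd): Cb
Perfect 5th (5th): Eb
Minor 7th (7th): Gb
Major 9th (9th): Bb
Perfect 11th (11th): Db
Major 13th (13th): F

Ab Cb Eb Gb Bb Db F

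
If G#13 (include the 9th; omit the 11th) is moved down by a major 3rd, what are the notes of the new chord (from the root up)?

E G# B D F# C#

Transposed root: G# → E (major 3rd down). So we spell E dominant thirteenth:
- root: E
- major 3rd: G#
- perfect 5th: B
- minor 7th: D
- major 9th: F#
- major 13th: C#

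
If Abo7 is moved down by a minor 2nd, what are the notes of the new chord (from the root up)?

A minor 2nd down from A♭ is G, so the new chord is G diminished seventh.
root → G
3rd (minor 3rd) → B♭
5th (diminished 5th) → D♭
7th (diminished 7th) → F♭

G, B♭, D♭, F♭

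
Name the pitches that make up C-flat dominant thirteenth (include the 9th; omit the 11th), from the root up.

Root C-flat, quality dominant thirteenth:
Root: C-flat
Major 3rd (3rd): E-flat
Perfect 5th (5th): G-flat
Minor 7th (7th): B-double-flat
Major 9th (9th): D-flat
Major 13th (13th): A-flat

C-flat – E-flat – G-flat – B-double-flat – D-flat – A-flat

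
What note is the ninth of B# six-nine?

C##

B# six-nine is built on B#; its 9th is a major 9th above the root.
A second above B uses the letter C, and the major 9th above B# is C##.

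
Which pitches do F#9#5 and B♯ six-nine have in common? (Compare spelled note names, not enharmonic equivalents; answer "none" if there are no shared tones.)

C𝄪

F#9#5: F♯ A♯ C𝄪 E G♯
B♯ six-nine: B♯ D𝄪 F𝄪 G𝄪 C𝄪
Common to both → C𝄪.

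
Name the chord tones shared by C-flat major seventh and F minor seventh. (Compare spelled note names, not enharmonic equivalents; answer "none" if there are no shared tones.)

Eb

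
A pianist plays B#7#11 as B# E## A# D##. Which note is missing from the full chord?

F##

B#7#11 = B#, D##, F##, A#, E##. The voicing lacks the 5th (perfect 5th), F##.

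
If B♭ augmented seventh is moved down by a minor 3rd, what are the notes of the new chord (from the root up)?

G – B – D-sharp – F

Transposed root: B-flat → G (minor 3rd down). So we spell G augmented seventh:
Root: G
Major 3rd (3rd): B
Augmented 5th (5th): D-sharp
Minor 7th (7th): F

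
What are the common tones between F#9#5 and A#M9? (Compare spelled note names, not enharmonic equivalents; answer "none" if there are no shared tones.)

A♯, C𝄪

F#9#5: F♯ A♯ C𝄪 E G♯
A#M9: A♯ C𝄪 E♯ G𝄪 B♯
Common to both → A♯, C𝄪.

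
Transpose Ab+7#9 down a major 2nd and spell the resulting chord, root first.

Gb  Bb  D  Fb  A

A major 2nd down from Ab is Gb, so the new chord is Gb dominant seventh sharp nine sharp five.
- root: Gb
- major 3rd: Bb
- augmented 5th: D
- minor 7th: Fb
- augmented 9th: A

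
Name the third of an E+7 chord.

G#

Root of E+7 = E. The 3rd is a major 3rd: E up a major 3rd → G#.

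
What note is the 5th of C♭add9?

G♭

C♭add9 is built on C♭; its 5th is a perfect 5th above the root.
A fifth above C uses the letter G, and the perfect 5th above C♭ is G♭.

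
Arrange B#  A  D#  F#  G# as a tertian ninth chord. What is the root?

G#

Stacking in thirds gives G# – B# – D# – F# – A, so G# is the root — G# dominant seventh flat nine.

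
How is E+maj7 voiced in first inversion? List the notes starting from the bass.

In root position, E+maj7 is E–G#–B#–D#.
First inversion puts the third (G#) in the bass.

G#, B#, D#, E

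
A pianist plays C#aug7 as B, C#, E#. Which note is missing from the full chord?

G##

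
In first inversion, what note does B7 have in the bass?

B7 = B–D#–F#–A. First inversion → third in the bass = D#.

D#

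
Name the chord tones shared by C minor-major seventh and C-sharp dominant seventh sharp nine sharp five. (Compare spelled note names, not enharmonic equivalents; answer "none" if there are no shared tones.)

B

C minor-major seventh: C E-flat G B
C-sharp dominant seventh sharp nine sharp five: C-sharp E-sharp G-double-sharp B D-double-sharp
Common to both → B.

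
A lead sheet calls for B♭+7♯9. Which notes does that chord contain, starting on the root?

Root Bb, quality dominant seventh sharp nine sharp five:
Root: Bb
Major 3rd (3rd): D
Augmented 5th (5th): F#
Minor 7th (7th): Ab
Augmented 9th (9th): C#

Bb, D, F#, Ab, C#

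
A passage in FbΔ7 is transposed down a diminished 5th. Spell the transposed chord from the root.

Transposed root: F♭ → B♭ (diminished 5th down). So we spell B♭ major seventh:
root → B♭
3rd (major 3rd) → D
5th (perfect 5th) → F
7th (major 7th) → A

B♭, D, F, A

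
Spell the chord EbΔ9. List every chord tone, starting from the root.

EbΔ9: major ninth on Eb.
- root: Eb
- major 3rd: G
- perfect 5th: Bb
- major 7th: D
- major 9th: F

Eb, G, Bb, D, F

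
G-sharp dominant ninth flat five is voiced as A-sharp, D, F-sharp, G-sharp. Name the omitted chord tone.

The full G-sharp dominant ninth flat five chord is G-sharp, B-sharp, D, F-sharp, A-sharp.
Comparing with the voicing, the major 3rd (3rd) — B-sharp — is absent.

B-sharp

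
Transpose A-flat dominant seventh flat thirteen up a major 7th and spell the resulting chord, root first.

A major 7th up from Ab is G, so the new chord is G dominant seventh flat thirteen.
Root: G
Major 3rd (3rd): B
Perfect 5th (5th): D
Minor 7th (7th): F
Minor 13th (13th): Eb

G – B – D – F – Eb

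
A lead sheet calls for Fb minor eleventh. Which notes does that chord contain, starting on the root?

F♭, A𝄫, C♭, E𝄫, G♭, B𝄫

Fb minor eleventh: minor eleventh on F♭.
F♭ — root
A𝄫 — minor 3rd
C♭ — perfect 5th
E𝄫 — minor 7th
G♭ — major 9th
B𝄫 — perfect 11th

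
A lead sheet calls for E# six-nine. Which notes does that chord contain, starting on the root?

Root E-sharp, quality six-nine:
Root: E-sharp
Major 3rd (3rd): G-double-sharp
Perfect 5th (5th): B-sharp
Major 6th (6th): C-double-sharp
Major 9th (9th): F-double-sharp

E-sharp, G-double-sharp, B-sharp, C-double-sharp, F-double-sharp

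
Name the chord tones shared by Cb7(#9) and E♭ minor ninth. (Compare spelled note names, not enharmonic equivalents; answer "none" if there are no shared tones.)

E♭ – G♭

Cb7(#9) = C♭, E♭, G♭, B𝄫, D.
E♭ minor ninth = E♭, G♭, B♭, D♭, F.
Shared: E♭, G♭.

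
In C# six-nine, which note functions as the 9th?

D#

C# six-nine is built on C#; its 9th is a major 9th above the root.
A second above C uses the letter D, and the major 9th above C# is D#.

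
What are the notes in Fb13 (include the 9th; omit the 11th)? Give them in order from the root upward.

Fb13 is a dominant thirteenth built on Fb.
- root: Fb
- major 3rd: Ab
- perfect 5th: Cb
- minor 7th: Ebb
- major 9th: Gb
- major 13th: Db

Fb  Ab  Cb  Ebb  Gb  Db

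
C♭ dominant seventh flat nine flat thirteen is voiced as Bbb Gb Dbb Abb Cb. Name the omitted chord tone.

C♭ dominant seventh flat nine flat thirteen = Cb, Eb, Gb, Bbb, Dbb, Abb. The voicing lacks the 3rd (major 3rd), Eb.

Eb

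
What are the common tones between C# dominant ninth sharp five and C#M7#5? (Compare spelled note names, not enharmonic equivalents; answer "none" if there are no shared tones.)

C#, E#, G##

C# dominant ninth sharp five = C#, E#, G##, B, D#.
C#M7#5 = C#, E#, G##, B#.
Shared: C#, E#, G##.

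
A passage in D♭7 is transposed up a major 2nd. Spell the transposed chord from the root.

A major 2nd up from Db is Eb, so the new chord is Eb dominant seventh.
root → Eb
3rd (major 3rd) → G
5th (perfect 5th) → Bb
7th (minor 7th) → Db

Eb, G, Bb, Db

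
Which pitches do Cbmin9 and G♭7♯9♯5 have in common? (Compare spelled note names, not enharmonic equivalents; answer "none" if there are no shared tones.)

Gb

Cbmin9: Cb Ebb Gb Bbb Db
G♭7♯9♯5: Gb Bb D Fb A
Common to both → Gb.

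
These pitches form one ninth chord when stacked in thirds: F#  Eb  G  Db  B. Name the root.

Eb

Arranged so that each adjacent pair is a third by letter name: Eb – G – B – Db – F#.
The bottom of that stack, Eb, is the root (this is Eb dominant seventh sharp nine sharp five).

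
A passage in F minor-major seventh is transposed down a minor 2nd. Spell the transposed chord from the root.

E  G  B  D♯

Transposed root: F → E (minor 2nd down). So we spell E minor-major seventh:
E — root
G — minor 3rd
B — perfect 5th
D♯ — major 7th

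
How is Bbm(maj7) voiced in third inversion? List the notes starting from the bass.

Bbm(maj7) = Bb–Db–F–A; third inversion → seventh (A) lowest.

A  Bb  Db  F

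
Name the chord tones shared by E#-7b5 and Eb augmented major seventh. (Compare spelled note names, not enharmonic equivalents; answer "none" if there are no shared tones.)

E#-7b5: E# G# B D#
Eb augmented major seventh: Eb G B D
Common to both → B.

B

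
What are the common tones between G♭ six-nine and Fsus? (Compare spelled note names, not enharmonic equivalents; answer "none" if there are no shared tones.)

G♭ six-nine = Gb, Bb, Db, Eb, Ab.
Fsus = F, Bb, C.
Shared: Bb.

Bb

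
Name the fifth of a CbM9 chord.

CbM9 is built on Cb; its 5th is a perfect 5th above the root.
A fifth above C uses the letter G, and the perfect 5th above Cb is Gb.

Gb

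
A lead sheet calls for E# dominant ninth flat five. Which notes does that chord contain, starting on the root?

E-sharp G-double-sharp B D-sharp F-double-sharp

E# dominant ninth flat five is a dominant ninth flat five built on E-sharp.
E-sharp — root
G-double-sharp — major 3rd
B — diminished 5th
D-sharp — minor 7th
F-double-sharp — major 9th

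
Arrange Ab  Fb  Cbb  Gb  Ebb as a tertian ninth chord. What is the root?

Arranged so that each adjacent pair is a third by letter name: Fb – Ab – Cbb – Ebb – Gb.
The bottom of that stack, Fb, is the root (this is Fb dominant ninth flat five).

Fb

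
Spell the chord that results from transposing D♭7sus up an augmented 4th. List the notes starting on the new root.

Transposed root: Db → G (augmented 4th up). So we spell G dominant seventh suspended fourth:
root → G
4th (perfect 4th) → C
5th (perfect 5th) → D
7th (minor 7th) → F

G – C – D – F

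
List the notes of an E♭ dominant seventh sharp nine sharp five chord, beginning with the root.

E♭ dominant seventh sharp nine sharp five is a dominant seventh sharp nine sharp five built on E♭.
E♭ — root
G — major 3rd
B — augmented 5th
D♭ — minor 7th
F♯ — augmented 9th

E♭  G  B  D♭  F♯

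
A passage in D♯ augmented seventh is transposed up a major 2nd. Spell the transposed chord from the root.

E-sharp, G-double-sharp, B-double-sharp, D-sharp

A major 2nd up from D-sharp is E-sharp, so the new chord is E-sharp augmented seventh.
Root: E-sharp
Major 3rd (3rd): G-double-sharp
Augmented 5th (5th): B-double-sharp
Minor 7th (7th): D-sharp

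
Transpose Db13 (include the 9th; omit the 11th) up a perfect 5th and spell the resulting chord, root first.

Ab  C  Eb  Gb  Bb  F

Db up a perfect 5th → Ab. New chord: Ab dominant thirteenth.
Ab — root
C — major 3rd
Eb — perfect 5th
Gb — minor 7th
Bb — major 9th
F — major 13th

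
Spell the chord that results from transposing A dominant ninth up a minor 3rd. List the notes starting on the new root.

C – E – G – B-flat – D

A up a minor 3rd → C. New chord: C dominant ninth.
root → C
3rd (major 3rd) → E
5th (perfect 5th) → G
7th (minor 7th) → B-flat
9th (major 9th) → D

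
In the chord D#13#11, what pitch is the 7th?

Root of D#13#11 = D♯. The 7th is a minor 7th: D♯ up a minor 7th → C♯.

C♯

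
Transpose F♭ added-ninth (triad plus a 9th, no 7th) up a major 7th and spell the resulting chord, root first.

F♭ up a major 7th → E♭. New chord: E♭ added-ninth.
E♭ — root
G — major 3rd
B♭ — perfect 5th
F — major 9th

E♭ G B♭ F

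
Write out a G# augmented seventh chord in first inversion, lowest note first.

In root position, G# augmented seventh is G-sharp–B-sharp–D-double-sharp–F-sharp.
First inversion puts the third (B-sharp) in the bass.

B-sharp D-double-sharp F-sharp G-sharp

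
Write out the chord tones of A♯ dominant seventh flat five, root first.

A♯ dominant seventh flat five is a dominant seventh flat five built on A-sharp.
A-sharp — root
C-double-sharp — major 3rd
E — diminished 5th
G-sharp — minor 7th

A-sharp, C-double-sharp, E, G-sharp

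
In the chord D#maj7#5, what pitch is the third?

F##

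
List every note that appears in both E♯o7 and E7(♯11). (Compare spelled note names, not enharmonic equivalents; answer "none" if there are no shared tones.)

G# – B – D

E♯o7: E# G# B D
E7(♯11): E G# B D A#
Common to both → G#, B, D.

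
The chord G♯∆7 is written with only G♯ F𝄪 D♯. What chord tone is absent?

B♯

G♯∆7 = G♯, B♯, D♯, F𝄪. The voicing lacks the 3rd (major 3rd), B♯.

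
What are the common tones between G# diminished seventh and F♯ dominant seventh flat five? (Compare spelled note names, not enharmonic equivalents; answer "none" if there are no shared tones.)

G# diminished seventh: G-sharp B D F
F♯ dominant seventh flat five: F-sharp A-sharp C E
Common to both → none.

none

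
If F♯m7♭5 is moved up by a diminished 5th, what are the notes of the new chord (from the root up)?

Transposed root: F# → C (diminished 5th up). So we spell C half-diminished seventh:
Root: C
Minor 3rd (3rd): Eb
Diminished 5th (5th): Gb
Minor 7th (7th): Bb

C – Eb – Gb – Bb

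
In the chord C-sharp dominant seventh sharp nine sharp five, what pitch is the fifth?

G##

C-sharp dominant seventh sharp nine sharp five is built on C#; its 5th is an augmented 5th above the root.
A fifth above C uses the letter G, and the augmented 5th above C# is G##.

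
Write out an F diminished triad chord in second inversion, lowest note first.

C-flat  F  A-flat

F diminished triad = F–A-flat–C-flat; second inversion → fifth (C-flat) lowest.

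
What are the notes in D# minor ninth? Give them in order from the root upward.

D♯ F♯ A♯ C♯ E♯

D# minor ninth is a minor ninth built on D♯.
- root: D♯
- minor 3rd: F♯
- perfect 5th: A♯
- minor 7th: C♯
- major 9th: E♯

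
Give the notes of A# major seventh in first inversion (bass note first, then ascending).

C-double-sharp, E-sharp, G-double-sharp, A-sharp

A# major seventh = A-sharp–C-double-sharp–E-sharp–G-double-sharp; first inversion → third (C-double-sharp) lowest.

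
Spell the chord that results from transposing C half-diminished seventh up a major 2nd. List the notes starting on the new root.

A major 2nd up from C is D, so the new chord is D half-diminished seventh.
root → D
3rd (minor 3rd) → F
5th (diminished 5th) → A♭
7th (minor 7th) → C

D  F  A♭  C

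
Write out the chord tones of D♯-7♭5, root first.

D♯-7♭5 is a half-diminished seventh built on D#.
- root: D#
- minor 3rd: F#
- diminished 5th: A
- minor 7th: C#

D# F# A C#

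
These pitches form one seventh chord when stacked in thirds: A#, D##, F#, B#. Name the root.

B#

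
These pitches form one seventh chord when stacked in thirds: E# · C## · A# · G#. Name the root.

Stacking in thirds gives A# – C## – E# – G#, so A# is the root — A# dominant seventh.

A#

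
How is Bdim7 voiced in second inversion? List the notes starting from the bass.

Bdim7 = B–D–F–A♭; second inversion → fifth (F) lowest.

F A♭ B D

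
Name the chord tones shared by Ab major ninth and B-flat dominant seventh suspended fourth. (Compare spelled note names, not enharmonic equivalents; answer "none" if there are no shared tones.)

Ab major ninth = Ab, C, Eb, G, Bb.
B-flat dominant seventh suspended fourth = Bb, Eb, F, Ab.
Shared: Ab, Eb, Bb.

Ab – Eb – Bb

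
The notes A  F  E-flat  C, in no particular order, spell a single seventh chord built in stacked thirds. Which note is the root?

F

Stacking in thirds gives F – A – C – E-flat, so F is the root — F dominant seventh.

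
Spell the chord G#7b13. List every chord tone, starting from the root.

G#, B#, D#, F#, E

Root G#, quality dominant seventh flat thirteen:
- root: G#
- major 3rd: B#
- perfect 5th: D#
- minor 7th: F#
- minor 13th: E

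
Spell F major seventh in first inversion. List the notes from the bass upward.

A C E F

F major seventh = F–A–C–E; first inversion → third (A) lowest.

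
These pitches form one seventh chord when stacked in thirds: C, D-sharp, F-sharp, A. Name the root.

D-sharp

Stacking in thirds gives D-sharp – F-sharp – A – C, so D-sharp is the root — D-sharp diminished seventh.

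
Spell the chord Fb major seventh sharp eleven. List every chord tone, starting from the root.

Fb major seventh sharp eleven is a major seventh sharp eleven built on F♭.
F♭ — root
A♭ — major 3rd
C♭ — perfect 5th
E♭ — major 7th
B♭ — augmented 11th

F♭, A♭, C♭, E♭, B♭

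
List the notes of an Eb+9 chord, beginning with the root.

E♭  G  B  D♭  F

Eb+9 is a dominant ninth sharp five built on E♭.
- root: E♭
- major 3rd: G
- augmented 5th: B
- minor 7th: D♭
- major 9th: F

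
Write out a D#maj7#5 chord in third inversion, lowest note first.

In root position, D#maj7#5 is D♯–F𝄪–A𝄪–C𝄪.
Third inversion puts the seventh (C𝄪) in the bass.

C𝄪 – D♯ – F𝄪 – A𝄪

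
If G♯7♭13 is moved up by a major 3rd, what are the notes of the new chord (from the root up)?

Transposed root: G# → B# (major 3rd up). So we spell B# dominant seventh flat thirteen:
- root: B#
- major 3rd: D##
- perfect 5th: F##
- minor 7th: A#
- minor 13th: G#

B#, D##, F##, A#, G#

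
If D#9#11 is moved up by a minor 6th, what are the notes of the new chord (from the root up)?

B  D#  F#  A  C#  E#

D# up a minor 6th → B. New chord: B dominant ninth sharp eleven.
root → B
3rd (major 3rd) → D#
5th (perfect 5th) → F#
7th (minor 7th) → A
9th (major 9th) → C#
11th (augmented 11th) → E#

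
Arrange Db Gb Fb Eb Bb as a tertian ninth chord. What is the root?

Eb

Arranged so that each adjacent pair is a third by letter name: Eb – Gb – Bb – Db – Fb.
The bottom of that stack, Eb, is the root (this is Eb minor seventh flat nine).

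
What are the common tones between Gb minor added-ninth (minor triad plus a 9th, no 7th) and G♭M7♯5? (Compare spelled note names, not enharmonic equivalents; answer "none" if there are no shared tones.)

Gb minor added-ninth: G♭ B𝄫 D♭ A♭
G♭M7♯5: G♭ B♭ D F
Common to both → G♭.

G♭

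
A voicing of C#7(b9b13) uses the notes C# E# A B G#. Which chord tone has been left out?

C#7(b9b13) = C#, E#, G#, B, D, A. The voicing lacks the 9th (minor 9th), D.

D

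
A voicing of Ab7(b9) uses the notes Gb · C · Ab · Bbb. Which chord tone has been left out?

The full Ab7(b9) chord is Ab, C, Eb, Gb, Bbb.
Comparing with the voicing, the perfect 5th (5th) — Eb — is absent.

Eb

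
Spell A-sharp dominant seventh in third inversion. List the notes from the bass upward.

G# A# C## E#

In root position, A-sharp dominant seventh is A#–C##–E#–G#.
Third inversion puts the seventh (G#) in the bass.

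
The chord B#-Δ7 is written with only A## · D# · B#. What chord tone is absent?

B#-Δ7 = B#, D#, F##, A##. The voicing lacks the 5th (perfect 5th), F##.

F##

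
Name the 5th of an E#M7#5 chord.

B##

E#M7#5 is built on E#; its 5th is an augmented 5th above the root.
A fifth above E uses the letter B, and the augmented 5th above E# is B##.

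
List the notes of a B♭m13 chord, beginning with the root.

Bb – Db – F – Ab – C – Eb – G

B♭m13: minor thirteenth on Bb.
Root: Bb
Minor 3rd (3rd): Db
Perfect 5th (5th): F
Minor 7th (7th): Ab
Major 9th (9th): C
Perfect 11th (11th): Eb
Major 13th (13th): G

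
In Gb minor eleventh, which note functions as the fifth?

Root of Gb minor eleventh = G-flat. The 5th is a perfect 5th: G-flat up a perfect 5th → D-flat.

D-flat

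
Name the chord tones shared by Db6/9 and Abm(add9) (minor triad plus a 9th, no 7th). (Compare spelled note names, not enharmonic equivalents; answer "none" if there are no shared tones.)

Db6/9 = Db, F, Ab, Bb, Eb.
Abm(add9) = Ab, Cb, Eb, Bb.
Shared: Ab, Bb, Eb.

Ab, Bb, Eb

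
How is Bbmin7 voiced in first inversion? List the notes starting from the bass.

Db, F, Ab, Bb

Bbmin7 = Bb–Db–F–Ab; first inversion → third (Db) lowest.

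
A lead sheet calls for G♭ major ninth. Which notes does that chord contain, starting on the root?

Gb, Bb, Db, F, Ab

Root Gb, quality major ninth:
Gb — root
Bb — major 3rd
Db — perfect 5th
F — major 7th
Ab — major 9th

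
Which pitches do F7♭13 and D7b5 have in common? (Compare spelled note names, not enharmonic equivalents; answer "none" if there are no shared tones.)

C

F7♭13 = F, A, C, Eb, Db.
D7b5 = D, F#, Ab, C.
Shared: C.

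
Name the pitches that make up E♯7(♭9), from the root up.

E♯7(♭9): dominant seventh flat nine on E#.
root → E#
3rd (major 3rd) → G##
5th (perfect 5th) → B#
7th (minor 7th) → D#
9th (minor 9th) → F#

E# – G## – B# – D# – F#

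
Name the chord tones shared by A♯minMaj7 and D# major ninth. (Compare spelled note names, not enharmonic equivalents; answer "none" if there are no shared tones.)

A#  E#

A♯minMaj7: A# C# E# G##
D# major ninth: D# F## A# C## E#
Common to both → A#, E#.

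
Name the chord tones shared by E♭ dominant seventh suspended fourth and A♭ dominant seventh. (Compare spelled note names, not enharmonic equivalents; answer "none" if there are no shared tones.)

E♭  A♭

E♭ dominant seventh suspended fourth: E♭ A♭ B♭ D♭
A♭ dominant seventh: A♭ C E♭ G♭
Common to both → E♭, A♭.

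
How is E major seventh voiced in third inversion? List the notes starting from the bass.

D-sharp  E  G-sharp  B

E major seventh = E–G-sharp–B–D-sharp; third inversion → seventh (D-sharp) lowest.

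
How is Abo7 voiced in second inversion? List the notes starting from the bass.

Ebb, Gbb, Ab, Cb

In root position, Abo7 is Ab–Cb–Ebb–Gbb.
Second inversion puts the fifth (Ebb) in the bass.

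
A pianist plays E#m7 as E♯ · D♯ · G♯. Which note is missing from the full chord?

B♯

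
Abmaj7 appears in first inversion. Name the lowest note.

Abmaj7 in root position is Ab–C–Eb–G.
First inversion places the third in the bass, which is C.

C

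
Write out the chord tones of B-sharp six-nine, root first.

B-sharp D-double-sharp F-double-sharp G-double-sharp C-double-sharp

B-sharp six-nine is a six-nine built on B-sharp.
- root: B-sharp
- major 3rd: D-double-sharp
- perfect 5th: F-double-sharp
- major 6th: G-double-sharp
- major 9th: C-double-sharp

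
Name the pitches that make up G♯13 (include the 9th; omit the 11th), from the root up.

G#  B#  D#  F#  A#  E#

Root G#, quality dominant thirteenth:
Root: G#
Major 3rd (3rd): B#
Perfect 5th (5th): D#
Minor 7th (7th): F#
Major 9th (9th): A#
Major 13th (13th): E#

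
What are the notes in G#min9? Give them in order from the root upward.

G♯, B, D♯, F♯, A♯

G#min9 is a minor ninth built on G♯.
root → G♯
3rd (minor 3rd) → B
5th (perfect 5th) → D♯
7th (minor 7th) → F♯
9th (major 9th) → A♯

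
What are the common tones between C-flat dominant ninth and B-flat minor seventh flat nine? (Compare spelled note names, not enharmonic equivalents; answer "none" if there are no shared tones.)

C-flat dominant ninth: Cb Eb Gb Bbb Db
B-flat minor seventh flat nine: Bb Db F Ab Cb
Common to both → Cb, Db.

Cb, Db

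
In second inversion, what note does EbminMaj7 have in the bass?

EbminMaj7 = Eb–Gb–Bb–D. Second inversion → fifth in the bass = Bb.

Bb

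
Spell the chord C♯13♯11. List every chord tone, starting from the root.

C# E# G# B D# F## A#

Root C#, quality dominant thirteenth sharp eleven:
Root: C#
Major 3rd (3rd): E#
Perfect 5th (5th): G#
Minor 7th (7th): B
Major 9th (9th): D#
Augmented 11th (11th): F##
Major 13th (13th): A#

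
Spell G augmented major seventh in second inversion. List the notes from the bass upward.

G augmented major seventh = G–B–D-sharp–F-sharp; second inversion → fifth (D-sharp) lowest.

D-sharp – F-sharp – G – B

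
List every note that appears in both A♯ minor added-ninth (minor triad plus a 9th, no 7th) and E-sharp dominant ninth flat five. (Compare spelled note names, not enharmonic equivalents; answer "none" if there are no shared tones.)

A♯ minor added-ninth = A#, C#, E#, B#.
E-sharp dominant ninth flat five = E#, G##, B, D#, F##.
Shared: E#.

E#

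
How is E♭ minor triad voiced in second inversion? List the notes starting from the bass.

E♭ minor triad = E-flat–G-flat–B-flat; second inversion → fifth (B-flat) lowest.

B-flat  E-flat  G-flat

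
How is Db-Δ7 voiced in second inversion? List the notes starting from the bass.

A♭, C, D♭, F♭

Db-Δ7 = D♭–F♭–A♭–C; second inversion → fifth (A♭) lowest.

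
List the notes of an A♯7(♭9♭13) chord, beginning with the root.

A# C## E# G# B F#

A♯7(♭9♭13) is a dominant seventh flat nine flat thirteen built on A#.
Root: A#
Major 3rd (3rd): C##
Perfect 5th (5th): E#
Minor 7th (7th): G#
Minor 9th (9th): B
Minor 13th (13th): F#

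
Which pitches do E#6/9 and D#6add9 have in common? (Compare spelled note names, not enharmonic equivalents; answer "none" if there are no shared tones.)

E#6/9 = E#, G##, B#, C##, F##.
D#6add9 = D#, F##, A#, B#, E#.
Shared: E#, B#, F##.

E#, B#, F##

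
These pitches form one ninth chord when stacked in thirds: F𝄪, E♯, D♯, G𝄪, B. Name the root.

E♯

Arranged so that each adjacent pair is a third by letter name: E♯ – G𝄪 – B – D♯ – F𝄪.
The bottom of that stack, E♯, is the root (this is E♯ dominant ninth flat five).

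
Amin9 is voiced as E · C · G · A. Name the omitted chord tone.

B

Amin9 = A, C, E, G, B. The voicing lacks the 9th (major 9th), B.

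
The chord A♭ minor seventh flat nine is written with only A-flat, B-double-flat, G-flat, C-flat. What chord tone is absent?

E-flat

A♭ minor seventh flat nine = A-flat, C-flat, E-flat, G-flat, B-double-flat. The voicing lacks the 5th (perfect 5th), E-flat.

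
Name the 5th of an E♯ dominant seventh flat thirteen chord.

B♯

E♯ dominant seventh flat thirteen is built on E♯; its 5th is a perfect 5th above the root.
A fifth above E uses the letter B, and the perfect 5th above E♯ is B♯.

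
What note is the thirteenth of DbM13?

DbM13 is built on Db; its 13th is a major 13th above the root.
A sixth above D uses the letter B, and the major 13th above Db is Bb.

Bb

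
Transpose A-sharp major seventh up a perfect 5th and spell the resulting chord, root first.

Transposed root: A# → E# (perfect 5th up). So we spell E# major seventh:
E# — root
G## — major 3rd
B# — perfect 5th
D## — major 7th

E#  G##  B#  D##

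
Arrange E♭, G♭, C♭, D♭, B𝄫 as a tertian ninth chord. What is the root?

C♭

Stacking in thirds gives C♭ – E♭ – G♭ – B𝄫 – D♭, so C♭ is the root — C♭ dominant ninth.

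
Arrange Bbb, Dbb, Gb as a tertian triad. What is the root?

Arranged so that each adjacent pair is a third by letter name: Gb – Bbb – Dbb.
The bottom of that stack, Gb, is the root (this is Gb diminished triad).

Gb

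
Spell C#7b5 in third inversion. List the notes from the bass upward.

B  C#  E#  G

C#7b5 = C#–E#–G–B; third inversion → seventh (B) lowest.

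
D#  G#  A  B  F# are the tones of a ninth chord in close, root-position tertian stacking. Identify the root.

G#

Arranged so that each adjacent pair is a third by letter name: G# – B – D# – F# – A.
The bottom of that stack, G#, is the root (this is G# minor seventh flat nine).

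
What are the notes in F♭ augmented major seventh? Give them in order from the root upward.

F-flat – A-flat – C – E-flat

F♭ augmented major seventh: augmented major seventh on F-flat.
Root: F-flat
Major 3rd (3rd): A-flat
Augmented 5th (5th): C
Major 7th (7th): E-flat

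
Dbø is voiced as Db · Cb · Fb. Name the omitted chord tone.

Dbø = Db, Fb, Abb, Cb. The voicing lacks the 5th (diminished 5th), Abb.

Abb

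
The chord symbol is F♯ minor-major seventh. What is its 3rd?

A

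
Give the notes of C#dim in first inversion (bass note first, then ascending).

In root position, C#dim is C#–E–G.
First inversion puts the third (E) in the bass.

E, G, C#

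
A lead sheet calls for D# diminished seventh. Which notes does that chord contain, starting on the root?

D# diminished seventh: diminished seventh on D-sharp.
Root: D-sharp
Minor 3rd (3rd): F-sharp
Diminished 5th (5th): A
Diminished 7th (7th): C

D-sharp, F-sharp, A, C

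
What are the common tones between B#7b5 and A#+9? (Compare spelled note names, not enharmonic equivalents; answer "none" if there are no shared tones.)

B#7b5: B# D## F# A#
A#+9: A# C## E## G# B#
Common to both → B#, A#.

B#, A#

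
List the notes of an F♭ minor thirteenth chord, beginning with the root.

F♭ minor thirteenth: minor thirteenth on F♭.
- root: F♭
- minor 3rd: A𝄫
- perfect 5th: C♭
- minor 7th: E𝄫
- major 9th: G♭
- perfect 11th: B𝄫
- major 13th: D♭

F♭ – A𝄫 – C♭ – E𝄫 – G♭ – B𝄫 – D♭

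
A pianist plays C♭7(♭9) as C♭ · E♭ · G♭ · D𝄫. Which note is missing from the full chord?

B𝄫

C♭7(♭9) = C♭, E♭, G♭, B𝄫, D𝄫. The voicing lacks the 7th (minor 7th), B𝄫.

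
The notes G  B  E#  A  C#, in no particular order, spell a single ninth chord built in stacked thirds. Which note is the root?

A

Arranged so that each adjacent pair is a third by letter name: A – C# – E# – G – B.
The bottom of that stack, A, is the root (this is A dominant ninth sharp five).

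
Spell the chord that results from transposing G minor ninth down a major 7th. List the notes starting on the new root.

A♭, C♭, E♭, G♭, B♭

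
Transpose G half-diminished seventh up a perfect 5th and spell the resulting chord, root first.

D F Ab C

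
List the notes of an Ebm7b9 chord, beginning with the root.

E♭, G♭, B♭, D♭, F♭

Ebm7b9: minor seventh flat nine on E♭.
root → E♭
3rd (minor 3rd) → G♭
5th (perfect 5th) → B♭
7th (minor 7th) → D♭
9th (minor 9th) → F♭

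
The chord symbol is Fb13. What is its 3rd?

Ab

Fb13 is built on Fb; its 3rd is a major 3rd above the root.
A third above F uses the letter A, and the major 3rd above Fb is Ab.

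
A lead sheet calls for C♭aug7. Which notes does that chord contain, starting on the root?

Root C♭, quality augmented seventh:
C♭ — root
E♭ — major 3rd
G — augmented 5th
B𝄫 — minor 7th

C♭  E♭  G  B𝄫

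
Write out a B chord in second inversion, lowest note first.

B = B–D#–F#; second inversion → fifth (F#) lowest.

F# – B – D#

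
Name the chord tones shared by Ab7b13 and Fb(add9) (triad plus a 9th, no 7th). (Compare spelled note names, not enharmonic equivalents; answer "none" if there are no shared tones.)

Ab7b13: Ab C Eb Gb Fb
Fb(add9): Fb Ab Cb Gb
Common to both → Ab, Gb, Fb.

Ab, Gb, Fb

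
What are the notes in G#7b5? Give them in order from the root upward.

Root G#, quality dominant seventh flat five:
root → G#
3rd (major 3rd) → B#
5th (diminished 5th) → D
7th (minor 7th) → F#

G# B# D F#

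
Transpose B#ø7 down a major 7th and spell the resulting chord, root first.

C#  E  G  B

A major 7th down from B# is C#, so the new chord is C# half-diminished seventh.
C# — root
E — minor 3rd
G — diminished 5th
B — minor 7th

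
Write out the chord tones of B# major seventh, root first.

B# major seventh is a major seventh built on B-sharp.
Root: B-sharp
Major 3rd (3rd): D-double-sharp
Perfect 5th (5th): F-double-sharp
Major 7th (7th): A-double-sharp

B-sharp  D-double-sharp  F-double-sharp  A-double-sharp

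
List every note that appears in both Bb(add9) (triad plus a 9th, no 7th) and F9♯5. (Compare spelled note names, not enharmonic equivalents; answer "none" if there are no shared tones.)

F

Bb(add9): Bb D F C
F9♯5: F A C# Eb G
Common to both → F.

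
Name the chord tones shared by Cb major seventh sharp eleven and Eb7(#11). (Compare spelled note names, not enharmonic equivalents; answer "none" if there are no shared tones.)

Eb  Bb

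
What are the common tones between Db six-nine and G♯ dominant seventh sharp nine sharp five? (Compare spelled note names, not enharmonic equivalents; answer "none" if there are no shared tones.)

Db six-nine: Db F Ab Bb Eb
G♯ dominant seventh sharp nine sharp five: G# B# D## F# A##
Common to both → none.

none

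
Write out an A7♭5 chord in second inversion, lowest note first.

Eb G A C#

A7♭5 = A–C#–Eb–G; second inversion → fifth (Eb) lowest.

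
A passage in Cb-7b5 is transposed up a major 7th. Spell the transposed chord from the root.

C♭ up a major 7th → B♭. New chord: B♭ half-diminished seventh.
B♭ — root
D♭ — minor 3rd
F♭ — diminished 5th
A♭ — minor 7th

B♭, D♭, F♭, A♭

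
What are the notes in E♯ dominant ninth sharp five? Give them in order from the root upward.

E# G## B## D# F##

E♯ dominant ninth sharp five: dominant ninth sharp five on E#.
root → E#
3rd (major 3rd) → G##
5th (augmented 5th) → B##
7th (minor 7th) → D#
9th (major 9th) → F##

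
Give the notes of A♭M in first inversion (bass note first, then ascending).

In root position, A♭M is A♭–C–E♭.
First inversion puts the third (C) in the bass.

C – E♭ – A♭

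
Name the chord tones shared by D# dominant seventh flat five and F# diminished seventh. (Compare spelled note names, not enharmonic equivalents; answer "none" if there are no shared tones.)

A

D# dominant seventh flat five: D# F## A C#
F# diminished seventh: F# A C Eb
Common to both → A.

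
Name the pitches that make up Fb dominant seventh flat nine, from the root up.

Fb dominant seventh flat nine is a dominant seventh flat nine built on F-flat.
root → F-flat
3rd (major 3rd) → A-flat
5th (perfect 5th) → C-flat
7th (minor 7th) → E-double-flat
9th (minor 9th) → G-double-flat

F-flat  A-flat  C-flat  E-double-flat  G-double-flat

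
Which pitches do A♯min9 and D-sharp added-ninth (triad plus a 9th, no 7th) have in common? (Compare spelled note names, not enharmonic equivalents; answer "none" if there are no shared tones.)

A#, E#

A♯min9: A# C# E# G# B#
D-sharp added-ninth: D# F## A# E#
Common to both → A#, E#.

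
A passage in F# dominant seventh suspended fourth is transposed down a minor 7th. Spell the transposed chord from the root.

Transposed root: F-sharp → G-sharp (minor 7th down). So we spell G-sharp dominant seventh suspended fourth:
G-sharp — root
C-sharp — perfect 4th
D-sharp — perfect 5th
F-sharp — minor 7th

G-sharp – C-sharp – D-sharp – F-sharp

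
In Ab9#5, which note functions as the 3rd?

C

Root of Ab9#5 = Ab. The 3rd is a major 3rd: Ab up a major 3rd → C.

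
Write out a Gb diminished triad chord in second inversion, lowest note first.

Dbb, Gb, Bbb

In root position, Gb diminished triad is Gb–Bbb–Dbb.
Second inversion puts the fifth (Dbb) in the bass.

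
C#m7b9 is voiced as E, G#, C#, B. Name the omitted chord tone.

D

C#m7b9 = C#, E, G#, B, D. The voicing lacks the 9th (minor 9th), D.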